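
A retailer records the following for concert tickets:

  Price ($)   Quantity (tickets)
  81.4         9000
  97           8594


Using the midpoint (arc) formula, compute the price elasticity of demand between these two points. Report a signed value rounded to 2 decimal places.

%ΔQ = (8594 − 9000) / [(9000 + 8594)/2] = -406/8797 = -0.046152…
%ΔP = (97 − 81.4) / [(81.4 + 97)/2] = 15.6/89.2 = 0.174887…
Arc Ed = %ΔQ / %ΔP = (-406/8797) / (15.6/89.2) = -0.2638…

-0.26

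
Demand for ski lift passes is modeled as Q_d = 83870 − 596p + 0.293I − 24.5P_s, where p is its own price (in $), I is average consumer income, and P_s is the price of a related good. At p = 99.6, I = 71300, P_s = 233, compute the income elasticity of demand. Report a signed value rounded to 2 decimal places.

At the given values, Q_d = 83870 − 596(99.6) + 0.293(71300) − 24.5(233) = 39690.8.
∂Q_d/∂I = 0.293.
E = (0.293) × (71300/39690.8) = 0.5263…

0.53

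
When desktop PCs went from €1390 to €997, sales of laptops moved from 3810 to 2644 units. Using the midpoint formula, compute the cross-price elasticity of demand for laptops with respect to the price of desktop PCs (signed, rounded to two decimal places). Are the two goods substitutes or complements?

1.10; substitutes

%ΔQ_{laptops} = (2644 − 3810)/avg = -1166/3227 = -0.361326…
%ΔP_{desktop PCs} = (997 − 1390)/avg = -393/1193.5 = -0.329283…
E_cross = (-1166/3227) / (-393/1193.5) = 1.0973…
E_cross > 0 ⇒ the goods are substitutes.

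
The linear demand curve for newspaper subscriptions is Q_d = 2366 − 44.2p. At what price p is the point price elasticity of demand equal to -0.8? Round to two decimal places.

Ed = −44.2p/(2366 − 44.2p). Set this equal to -0.8:
44.2p = 0.8·(2366 − 44.2p) ⇒ 44.2p(1 + 0.8) = 0.8·2366
p = 0.8·2366 / (44.2·1.8) = 23.7908…

23.79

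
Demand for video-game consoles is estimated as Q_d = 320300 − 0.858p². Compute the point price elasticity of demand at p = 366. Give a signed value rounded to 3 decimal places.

dQ_d/dp = −2·0.858·p = -628.056. At p = 366, Q_d = 205365.752.
Ed = (dQ_d/dp)·(p/Q_d) = (-628.056) × (366/205365.752) = -1.11931…

-1.119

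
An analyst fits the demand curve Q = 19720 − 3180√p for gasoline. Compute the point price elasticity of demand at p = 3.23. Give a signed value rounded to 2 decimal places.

dQ/dp = −3180/(2√p) = -884.7. At p = 3.23, Q = 14004.8.
Ed = (dQ/dp)·(p/Q) = (-884.7) × (3.23/14004.8) = -0.2040…

-0.20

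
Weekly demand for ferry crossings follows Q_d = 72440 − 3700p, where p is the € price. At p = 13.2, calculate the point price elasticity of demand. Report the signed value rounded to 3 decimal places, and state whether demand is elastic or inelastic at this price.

-2.069; elastic

dQ_d/dp = −3700. At p = 13.2, Q_d = 72440 − 3700(13.2) = 23600.
Ed = (dQ_d/dp)·(p/Q_d) = −3700 × (13.2/23600) = -2.06949…
|Ed| = 2.069 > 1, so demand is elastic.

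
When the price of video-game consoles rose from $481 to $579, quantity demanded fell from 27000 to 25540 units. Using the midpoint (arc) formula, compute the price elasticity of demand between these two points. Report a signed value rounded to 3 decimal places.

%ΔQ = (25540 − 27000) / [(27000 + 25540)/2] = -1460/26270 = -0.055576…
%ΔP = (579 − 481) / [(481 + 579)/2] = 98/530 = 0.184905…
Arc Ed = %ΔQ / %ΔP = (-1460/26270) / (98/530) = -0.30056…

-0.301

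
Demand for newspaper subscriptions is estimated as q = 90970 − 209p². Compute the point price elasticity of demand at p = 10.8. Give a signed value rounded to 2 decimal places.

dq/dp = −2·209·p = -4514.4. At p = 10.8, q = 66592.24.
Ed = (dq/dp)·(p/q) = (-4514.4) × (10.8/66592.24) = -0.7321…

-0.73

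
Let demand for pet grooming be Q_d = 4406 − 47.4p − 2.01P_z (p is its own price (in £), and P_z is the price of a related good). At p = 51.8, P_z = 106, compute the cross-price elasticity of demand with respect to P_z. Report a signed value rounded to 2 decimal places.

At the given values, Q_d = 4406 − 47.4(51.8) − 2.01(106) = 1737.62.
∂Q_d/∂P_z = -2.01.
E = (-2.01) × (106/1737.62) = -0.1226…

-0.12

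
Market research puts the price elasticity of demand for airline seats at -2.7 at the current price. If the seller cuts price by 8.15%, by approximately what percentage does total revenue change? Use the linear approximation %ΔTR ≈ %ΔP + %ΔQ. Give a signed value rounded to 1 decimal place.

%ΔQ ≈ Ed × %ΔP = (-2.7) × (-8.15%) = +22.0050%
%ΔTR ≈ %ΔP + %ΔQ = (-8.15%) + (+22.0050%) = +13.8550%

+13.9%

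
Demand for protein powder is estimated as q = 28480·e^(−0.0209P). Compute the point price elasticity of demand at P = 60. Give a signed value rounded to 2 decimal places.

-1.25

dq/dP = −0.0209·q = -169.856. At P = 60, q = 8127.08.
Ed = (dq/dP)·(P/q) = (-169.856) × (60/8127.08) = -1.254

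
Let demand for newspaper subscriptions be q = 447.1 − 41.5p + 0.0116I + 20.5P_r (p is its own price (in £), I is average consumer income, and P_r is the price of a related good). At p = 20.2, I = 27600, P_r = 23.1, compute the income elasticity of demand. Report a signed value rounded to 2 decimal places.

At the given values, q = 447.1 − 41.5(20.2) + 0.0116(27600) + 20.5(23.1) = 402.51.
∂q/∂I = 0.0116.
E = (0.0116) × (27600/402.51) = 0.7954…

0.80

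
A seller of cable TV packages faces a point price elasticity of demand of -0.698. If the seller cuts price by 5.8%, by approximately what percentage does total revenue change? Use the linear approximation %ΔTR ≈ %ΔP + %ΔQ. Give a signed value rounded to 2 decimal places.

-1.75%

%ΔQ ≈ Ed × %ΔP = (-0.698) × (-5.8%) = +4.0484%
%ΔTR ≈ %ΔP + %ΔQ = (-5.8%) + (+4.0484%) = -1.7516%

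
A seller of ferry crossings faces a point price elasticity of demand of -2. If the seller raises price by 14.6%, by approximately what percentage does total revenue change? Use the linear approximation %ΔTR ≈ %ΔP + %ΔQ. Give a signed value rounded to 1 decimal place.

%ΔQ ≈ Ed × %ΔP = (-2) × (+14.6%) = -29.2000%
%ΔTR ≈ %ΔP + %ΔQ = (+14.6%) + (-29.2000%) = -14.6000%

-14.6%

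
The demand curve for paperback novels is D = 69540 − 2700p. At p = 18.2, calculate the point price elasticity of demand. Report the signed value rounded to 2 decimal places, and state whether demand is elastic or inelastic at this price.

dD/dp = −2700. At p = 18.2, D = 69540 − 2700(18.2) = 20400.
Ed = (dD/dp)·(p/D) = −2700 × (18.2/20400) = -2.4088…
|Ed| = 2.41 > 1, so demand is elastic.

-2.41; elastic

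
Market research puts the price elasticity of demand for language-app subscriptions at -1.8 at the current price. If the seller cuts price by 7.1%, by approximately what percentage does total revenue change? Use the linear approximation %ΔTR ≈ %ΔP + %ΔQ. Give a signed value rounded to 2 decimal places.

+5.68%

%ΔQ ≈ Ed × %ΔP = (-1.8) × (-7.1%) = +12.7800%
%ΔTR ≈ %ΔP + %ΔQ = (-7.1%) + (+12.7800%) = +5.6800%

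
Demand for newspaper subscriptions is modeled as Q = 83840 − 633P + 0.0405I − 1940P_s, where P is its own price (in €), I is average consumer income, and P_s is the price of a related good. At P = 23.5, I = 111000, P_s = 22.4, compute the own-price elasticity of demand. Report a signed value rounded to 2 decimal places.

At the given values, Q = 83840 − 633(23.5) + 0.0405(111000) − 1940(22.4) = 30004.
∂Q/∂P = −633.
E = (-633) × (23.5/30004) = -0.4957…

-0.50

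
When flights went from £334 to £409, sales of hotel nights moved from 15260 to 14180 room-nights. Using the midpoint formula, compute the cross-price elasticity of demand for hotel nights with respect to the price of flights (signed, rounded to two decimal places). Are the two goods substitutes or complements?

-0.36; complements

%ΔQ_{hotel nights} = (14180 − 15260)/avg = -1080/14720 = -0.073369…
%ΔP_{flights} = (409 − 334)/avg = 75/371.5 = 0.201884…
E_cross = (-1080/14720) / (75/371.5) = -0.3634…
E_cross < 0 ⇒ the goods are complements.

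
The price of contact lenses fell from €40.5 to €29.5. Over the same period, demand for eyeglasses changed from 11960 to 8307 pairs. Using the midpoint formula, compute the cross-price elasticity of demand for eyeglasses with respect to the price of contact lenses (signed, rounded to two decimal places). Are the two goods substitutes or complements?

1.15; substitutes

%ΔQ_{eyeglasses} = (8307 − 11960)/avg = -3653/10133.5 = -0.360487…
%ΔP_{contact lenses} = (29.5 − 40.5)/avg = -11/35 = -0.314285…
E_cross = (-3653/10133.5) / (-11/35) = 1.1470…
E_cross > 0 ⇒ the goods are substitutes.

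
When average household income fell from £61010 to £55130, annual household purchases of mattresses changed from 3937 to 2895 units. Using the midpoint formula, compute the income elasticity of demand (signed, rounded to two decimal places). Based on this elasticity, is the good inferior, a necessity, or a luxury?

%ΔQ = (2895 − 3937)/[( 3937 + 2895)/2] = -1042/3416 = -0.305035…
%ΔIncome = (55130 − 61010)/[( 61010 + 55130)/2] = -5880/58070 = -0.101257…
E_income = (-1042/3416) / (-5880/58070) = 3.0124…
E_income > 1 ⇒ normal good, luxury.

3.01; luxury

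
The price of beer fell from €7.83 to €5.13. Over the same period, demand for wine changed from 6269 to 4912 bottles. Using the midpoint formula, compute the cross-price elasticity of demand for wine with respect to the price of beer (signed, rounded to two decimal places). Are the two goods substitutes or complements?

%ΔQ_{wine} = (4912 − 6269)/avg = -1357/5590.5 = -0.242733…
%ΔP_{beer} = (5.13 − 7.83)/avg = -2.7/6.48 = -0.416666…
E_cross = (-1357/5590.5) / (-2.7/6.48) = 0.5825…
E_cross > 0 ⇒ the goods are substitutes.

0.58; substitutes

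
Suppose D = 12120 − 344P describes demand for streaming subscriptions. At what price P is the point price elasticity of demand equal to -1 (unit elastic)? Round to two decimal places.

Ed = −344P/(12120 − 344P). Set this equal to -1:
344P = 1·(12120 − 344P) ⇒ 344P(1 + 1) = 1·12120
P = 1·12120 / (344·2) = 17.6162…

17.62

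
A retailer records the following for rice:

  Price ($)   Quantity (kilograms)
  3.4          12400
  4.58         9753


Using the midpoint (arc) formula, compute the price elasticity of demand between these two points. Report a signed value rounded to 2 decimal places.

%ΔQ = (9753 − 12400) / [(12400 + 9753)/2] = -2647/11076.5 = -0.238974…
%ΔP = (4.58 − 3.4) / [(3.4 + 4.58)/2] = 1.18/3.99 = 0.295739…
Arc Ed = %ΔQ / %ΔP = (-2647/11076.5) / (1.18/3.99) = -0.8080…

-0.81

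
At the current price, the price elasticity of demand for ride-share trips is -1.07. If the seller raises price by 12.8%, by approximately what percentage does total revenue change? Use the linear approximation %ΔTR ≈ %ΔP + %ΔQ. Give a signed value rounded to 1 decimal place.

%ΔQ ≈ Ed × %ΔP = (-1.07) × (+12.8%) = -13.6960%
%ΔTR ≈ %ΔP + %ΔQ = (+12.8%) + (-13.6960%) = -0.8960%

-0.9%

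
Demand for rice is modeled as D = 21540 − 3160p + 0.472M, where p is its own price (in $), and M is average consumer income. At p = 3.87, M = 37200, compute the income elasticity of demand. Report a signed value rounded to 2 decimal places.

0.65

At the given values, D = 21540 − 3160(3.87) + 0.472(37200) = 26869.2.
∂D/∂M = 0.472.
E = (0.472) × (37200/26869.2) = 0.6534…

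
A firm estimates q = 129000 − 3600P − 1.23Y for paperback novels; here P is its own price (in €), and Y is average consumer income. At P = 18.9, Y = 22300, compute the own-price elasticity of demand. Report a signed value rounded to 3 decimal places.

At the given values, q = 129000 − 3600(18.9) − 1.23(22300) = 33531.
∂q/∂P = −3600.
E = (-3600) × (18.9/33531) = -2.02916…

-2.029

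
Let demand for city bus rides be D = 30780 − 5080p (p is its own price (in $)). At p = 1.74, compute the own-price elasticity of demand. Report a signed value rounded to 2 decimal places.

-0.40

At the given values, D = 30780 − 5080(1.74) = 21940.8.
∂D/∂p = −5080.
E = (-5080) × (1.74/21940.8) = -0.4028…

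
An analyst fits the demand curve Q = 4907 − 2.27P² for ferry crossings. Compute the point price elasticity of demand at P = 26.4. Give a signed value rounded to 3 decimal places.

-0.952

dQ/dP = −2·2.27·P = -119.856. At P = 26.4, Q = 3324.9008.
Ed = (dQ/dP)·(P/Q) = (-119.856) × (26.4/3324.9008) = -0.95166…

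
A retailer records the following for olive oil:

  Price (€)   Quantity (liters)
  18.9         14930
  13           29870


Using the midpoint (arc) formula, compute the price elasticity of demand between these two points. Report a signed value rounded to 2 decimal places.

-1.80

%ΔQ = (29870 − 14930) / [(14930 + 29870)/2] = 14940/22400 = 0.666964…
%ΔP = (13 − 18.9) / [(18.9 + 13)/2] = -5.9/15.95 = -0.369905…
Arc Ed = %ΔQ / %ΔP = (14940/22400) / (-5.9/15.95) = -1.8030…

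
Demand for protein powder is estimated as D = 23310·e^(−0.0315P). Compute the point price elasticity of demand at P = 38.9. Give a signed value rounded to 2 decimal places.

dD/dP = −0.0315·D = -215.621. At P = 38.9, D = 6845.1.
Ed = (dD/dP)·(P/D) = (-215.621) × (38.9/6845.1) = -1.2253…

-1.23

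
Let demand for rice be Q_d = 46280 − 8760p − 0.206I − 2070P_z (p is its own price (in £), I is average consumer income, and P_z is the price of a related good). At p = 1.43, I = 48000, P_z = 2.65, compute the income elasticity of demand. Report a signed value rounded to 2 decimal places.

At the given values, Q_d = 46280 − 8760(1.43) − 0.206(48000) − 2070(2.65) = 18379.7.
∂Q_d/∂I = -0.206.
E = (-0.206) × (48000/18379.7) = -0.5379…

-0.54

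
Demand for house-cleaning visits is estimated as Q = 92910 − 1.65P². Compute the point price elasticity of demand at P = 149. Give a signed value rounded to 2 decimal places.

dQ/dP = −2·1.65·P = -491.7. At P = 149, Q = 56278.35.
Ed = (dQ/dP)·(P/Q) = (-491.7) × (149/56278.35) = -1.3018…

-1.30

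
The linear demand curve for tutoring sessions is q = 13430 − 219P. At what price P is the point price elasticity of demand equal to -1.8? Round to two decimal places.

Ed = −219P/(13430 − 219P). Set this equal to -1.8:
219P = 1.8·(13430 − 219P) ⇒ 219P(1 + 1.8) = 1.8·13430
P = 1.8·13430 / (219·2.8) = 39.4227…

39.42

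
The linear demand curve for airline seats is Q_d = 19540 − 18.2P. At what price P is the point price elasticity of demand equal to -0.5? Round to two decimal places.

Ed = −18.2P/(19540 − 18.2P). Set this equal to -0.5:
18.2P = 0.5·(19540 − 18.2P) ⇒ 18.2P(1 + 0.5) = 0.5·19540
P = 0.5·19540 / (18.2·1.5) = 357.8754…

357.88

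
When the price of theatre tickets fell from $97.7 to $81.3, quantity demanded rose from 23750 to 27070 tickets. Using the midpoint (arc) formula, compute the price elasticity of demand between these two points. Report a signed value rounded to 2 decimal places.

-0.71

%ΔQ = (27070 − 23750) / [(23750 + 27070)/2] = 3320/25410 = 0.130657…
%ΔP = (81.3 − 97.7) / [(97.7 + 81.3)/2] = -16.4/89.5 = -0.183240…
Arc Ed = %ΔQ / %ΔP = (3320/25410) / (-16.4/89.5) = -0.7130…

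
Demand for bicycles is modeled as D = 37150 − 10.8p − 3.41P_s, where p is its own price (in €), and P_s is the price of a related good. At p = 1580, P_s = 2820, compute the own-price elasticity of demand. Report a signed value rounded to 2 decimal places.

At the given values, D = 37150 − 10.8(1580) − 3.41(2820) = 10469.8.
∂D/∂p = −10.8.
E = (-10.8) × (1580/10469.8) = -1.6298…

-1.63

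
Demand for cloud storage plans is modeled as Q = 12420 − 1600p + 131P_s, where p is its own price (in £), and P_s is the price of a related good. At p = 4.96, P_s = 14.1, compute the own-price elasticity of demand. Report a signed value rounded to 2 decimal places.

-1.25

At the given values, Q = 12420 − 1600(4.96) + 131(14.1) = 6331.1.
∂Q/∂p = −1600.
E = (-1600) × (4.96/6331.1) = -1.2534…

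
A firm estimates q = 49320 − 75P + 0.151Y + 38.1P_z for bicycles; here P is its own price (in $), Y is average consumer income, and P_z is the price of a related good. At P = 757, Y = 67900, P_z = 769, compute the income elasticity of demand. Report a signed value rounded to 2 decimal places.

0.32

At the given values, q = 49320 − 75(757) + 0.151(67900) + 38.1(769) = 32096.8.
∂q/∂Y = 0.151.
E = (0.151) × (67900/32096.8) = 0.3194…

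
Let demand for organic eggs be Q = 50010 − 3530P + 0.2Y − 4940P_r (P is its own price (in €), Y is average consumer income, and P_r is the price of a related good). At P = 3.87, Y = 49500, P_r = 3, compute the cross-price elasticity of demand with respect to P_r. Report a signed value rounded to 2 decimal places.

-0.47

At the given values, Q = 50010 − 3530(3.87) + 0.2(49500) − 4940(3) = 31428.9.
∂Q/∂P_r = -4940.
E = (-4940) × (3/31428.9) = -0.4715…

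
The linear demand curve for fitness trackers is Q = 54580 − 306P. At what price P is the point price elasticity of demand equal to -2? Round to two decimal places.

Ed = −306P/(54580 − 306P). Set this equal to -2:
306P = 2·(54580 − 306P) ⇒ 306P(1 + 2) = 2·54580
P = 2·54580 / (306·3) = 118.9106…

118.91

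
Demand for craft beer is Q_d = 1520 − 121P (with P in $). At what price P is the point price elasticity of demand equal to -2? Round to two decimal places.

8.37

Ed = −121P/(1520 − 121P). Set this equal to -2:
121P = 2·(1520 − 121P) ⇒ 121P(1 + 2) = 2·1520
P = 2·1520 / (121·3) = 8.3746…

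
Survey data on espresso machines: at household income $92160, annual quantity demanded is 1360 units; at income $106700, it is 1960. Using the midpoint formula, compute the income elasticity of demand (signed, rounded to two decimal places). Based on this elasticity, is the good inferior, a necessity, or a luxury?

%ΔQ = (1960 − 1360)/[( 1360 + 1960)/2] = 600/1660 = 0.361445…
%ΔIncome = (106700 − 92160)/[( 92160 + 106700)/2] = 14540/99430 = 0.146233…
E_income = (600/1660) / (14540/99430) = 2.4717…
E_income > 1 ⇒ normal good, luxury.

2.47; luxury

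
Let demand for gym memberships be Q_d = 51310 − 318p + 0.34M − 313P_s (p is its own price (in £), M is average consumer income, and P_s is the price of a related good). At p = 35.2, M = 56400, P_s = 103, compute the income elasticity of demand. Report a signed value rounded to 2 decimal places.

0.71

At the given values, Q_d = 51310 − 318(35.2) + 0.34(56400) − 313(103) = 27053.4.
∂Q_d/∂M = 0.34.
E = (0.34) × (56400/27053.4) = 0.7088…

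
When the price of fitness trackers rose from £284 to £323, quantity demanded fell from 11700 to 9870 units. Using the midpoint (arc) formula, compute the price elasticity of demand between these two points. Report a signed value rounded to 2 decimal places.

%ΔQ = (9870 − 11700) / [(11700 + 9870)/2] = -1830/10785 = -0.169680…
%ΔP = (323 − 284) / [(284 + 323)/2] = 39/303.5 = 0.128500…
Arc Ed = %ΔQ / %ΔP = (-1830/10785) / (39/303.5) = -1.3204…

-1.32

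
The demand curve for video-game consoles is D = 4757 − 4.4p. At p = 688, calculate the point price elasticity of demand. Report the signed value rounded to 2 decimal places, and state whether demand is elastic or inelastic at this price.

dD/dp = −4.4. At p = 688, D = 4757 − 4.4(688) = 1729.8.
Ed = (dD/dp)·(p/D) = −4.4 × (688/1729.8) = -1.7500…
|Ed| = 1.75 > 1, so demand is elastic.

-1.75; elastic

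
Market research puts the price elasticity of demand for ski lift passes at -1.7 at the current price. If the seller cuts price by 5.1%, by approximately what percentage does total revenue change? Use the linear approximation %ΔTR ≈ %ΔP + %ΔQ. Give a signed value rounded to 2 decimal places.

%ΔQ ≈ Ed × %ΔP = (-1.7) × (-5.1%) = +8.6700%
%ΔTR ≈ %ΔP + %ΔQ = (-5.1%) + (+8.6700%) = +3.5700%

+3.57%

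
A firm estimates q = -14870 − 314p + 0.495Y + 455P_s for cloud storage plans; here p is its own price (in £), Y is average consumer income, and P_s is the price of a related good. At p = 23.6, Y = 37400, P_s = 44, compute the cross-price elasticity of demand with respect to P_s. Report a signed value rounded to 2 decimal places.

1.23

At the given values, q = -14870 − 314(23.6) + 0.495(37400) + 455(44) = 16252.6.
∂q/∂P_s = 455.
E = (455) × (44/16252.6) = 1.2318…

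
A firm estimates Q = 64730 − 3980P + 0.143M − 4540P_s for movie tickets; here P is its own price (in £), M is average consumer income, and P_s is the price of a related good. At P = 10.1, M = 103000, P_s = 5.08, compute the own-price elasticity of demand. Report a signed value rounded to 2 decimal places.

-2.48

At the given values, Q = 64730 − 3980(10.1) + 0.143(103000) − 4540(5.08) = 16197.8.
∂Q/∂P = −3980.
E = (-3980) × (10.1/16197.8) = -2.4816…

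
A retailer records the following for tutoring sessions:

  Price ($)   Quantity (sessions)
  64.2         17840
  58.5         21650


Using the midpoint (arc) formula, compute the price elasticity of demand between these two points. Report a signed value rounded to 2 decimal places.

-2.08

%ΔQ = (21650 − 17840) / [(17840 + 21650)/2] = 3810/19745 = 0.192960…
%ΔP = (58.5 − 64.2) / [(64.2 + 58.5)/2] = -5.7/61.35 = -0.092909…
Arc Ed = %ΔQ / %ΔP = (3810/19745) / (-5.7/61.35) = -2.0768…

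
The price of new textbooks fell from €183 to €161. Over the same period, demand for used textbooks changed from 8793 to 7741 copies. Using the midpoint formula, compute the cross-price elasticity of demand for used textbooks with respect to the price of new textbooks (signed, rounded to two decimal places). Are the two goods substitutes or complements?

0.99; substitutes

%ΔQ_{used textbooks} = (7741 − 8793)/avg = -1052/8267 = -0.127252…
%ΔP_{new textbooks} = (161 − 183)/avg = -22/172 = -0.127906…
E_cross = (-1052/8267) / (-22/172) = 0.9948…
E_cross > 0 ⇒ the goods are substitutes.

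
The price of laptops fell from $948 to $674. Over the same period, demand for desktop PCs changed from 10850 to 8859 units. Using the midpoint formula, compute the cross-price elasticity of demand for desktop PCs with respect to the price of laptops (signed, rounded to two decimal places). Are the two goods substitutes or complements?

0.60; substitutes

%ΔQ_{desktop PCs} = (8859 − 10850)/avg = -1991/9854.5 = -0.202039…
%ΔP_{laptops} = (674 − 948)/avg = -274/811 = -0.337854…
E_cross = (-1991/9854.5) / (-274/811) = 0.5980…
E_cross > 0 ⇒ the goods are substitutes.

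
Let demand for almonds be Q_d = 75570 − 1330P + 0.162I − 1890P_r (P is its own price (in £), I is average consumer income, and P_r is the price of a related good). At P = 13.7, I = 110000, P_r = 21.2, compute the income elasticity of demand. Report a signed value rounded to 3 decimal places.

0.508

At the given values, Q_d = 75570 − 1330(13.7) + 0.162(110000) − 1890(21.2) = 35101.
∂Q_d/∂I = 0.162.
E = (0.162) × (110000/35101) = 0.50767…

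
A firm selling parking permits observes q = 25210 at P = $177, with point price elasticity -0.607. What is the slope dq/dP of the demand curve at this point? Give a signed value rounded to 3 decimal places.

-86.455

Ed = (dq/dP)·(P/q) ⇒ dq/dP = Ed·q/P = (-0.607)·25210/177 = -86.45463…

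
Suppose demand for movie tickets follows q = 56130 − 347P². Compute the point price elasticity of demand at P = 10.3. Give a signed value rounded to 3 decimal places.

dq/dP = −2·347·P = -7148.2. At P = 10.3, q = 19316.77.
Ed = (dq/dP)·(P/q) = (-7148.2) × (10.3/19316.77) = -3.81153…

-3.812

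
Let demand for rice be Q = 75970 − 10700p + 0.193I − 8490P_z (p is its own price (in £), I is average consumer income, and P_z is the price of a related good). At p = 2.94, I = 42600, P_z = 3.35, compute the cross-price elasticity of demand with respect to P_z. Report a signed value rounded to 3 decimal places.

-1.171

At the given values, Q = 75970 − 10700(2.94) + 0.193(42600) − 8490(3.35) = 24292.3.
∂Q/∂P_z = -8490.
E = (-8490) × (3.35/24292.3) = -1.17080…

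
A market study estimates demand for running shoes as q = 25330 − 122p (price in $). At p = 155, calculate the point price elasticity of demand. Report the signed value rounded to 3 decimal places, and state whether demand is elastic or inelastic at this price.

-2.945; elastic

dq/dp = −122. At p = 155, q = 25330 − 122(155) = 6420.
Ed = (dq/dp)·(p/q) = −122 × (155/6420) = -2.94548…
|Ed| = 2.945 > 1, so demand is elastic.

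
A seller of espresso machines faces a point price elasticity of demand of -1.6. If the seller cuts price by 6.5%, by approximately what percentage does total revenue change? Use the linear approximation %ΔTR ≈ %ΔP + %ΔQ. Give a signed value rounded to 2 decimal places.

+3.90%

%ΔQ ≈ Ed × %ΔP = (-1.6) × (-6.5%) = +10.4000%
%ΔTR ≈ %ΔP + %ΔQ = (-6.5%) + (+10.4000%) = +3.9000%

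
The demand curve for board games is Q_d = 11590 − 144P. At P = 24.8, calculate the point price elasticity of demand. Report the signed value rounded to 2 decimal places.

-0.45

dQ_d/dP = −144. At P = 24.8, Q_d = 11590 − 144(24.8) = 8018.8.
Ed = (dQ_d/dP)·(P/Q_d) = −144 × (24.8/8018.8) = -0.4453…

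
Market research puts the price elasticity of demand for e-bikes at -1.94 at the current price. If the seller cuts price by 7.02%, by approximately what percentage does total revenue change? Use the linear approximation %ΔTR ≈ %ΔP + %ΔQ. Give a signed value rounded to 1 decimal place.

+6.6%

%ΔQ ≈ Ed × %ΔP = (-1.94) × (-7.02%) = +13.6188%
%ΔTR ≈ %ΔP + %ΔQ = (-7.02%) + (+13.6188%) = +6.5988%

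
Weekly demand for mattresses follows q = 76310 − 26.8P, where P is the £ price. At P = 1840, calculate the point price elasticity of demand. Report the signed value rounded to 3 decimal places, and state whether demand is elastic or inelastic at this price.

dq/dP = −26.8. At P = 1840, q = 76310 − 26.8(1840) = 26998.
Ed = (dq/dP)·(P/q) = −26.8 × (1840/26998) = -1.82650…
|Ed| = 1.827 > 1, so demand is elastic.

-1.827; elastic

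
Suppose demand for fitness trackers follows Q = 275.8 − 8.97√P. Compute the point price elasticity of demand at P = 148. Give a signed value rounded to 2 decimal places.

dQ/dP = −8.97/(2√P) = -0.368665. At P = 148, Q = 166.675.
Ed = (dQ/dP)·(P/Q) = (-0.368665) × (148/166.675) = -0.3273…

-0.33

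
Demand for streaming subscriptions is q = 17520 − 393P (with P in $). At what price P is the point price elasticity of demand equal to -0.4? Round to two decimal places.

Ed = −393P/(17520 − 393P). Set this equal to -0.4:
393P = 0.4·(17520 − 393P) ⇒ 393P(1 + 0.4) = 0.4·17520
P = 0.4·17520 / (393·1.4) = 12.7371…

12.74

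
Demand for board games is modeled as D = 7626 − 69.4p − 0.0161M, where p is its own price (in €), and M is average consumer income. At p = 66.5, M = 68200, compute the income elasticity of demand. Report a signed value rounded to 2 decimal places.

At the given values, D = 7626 − 69.4(66.5) − 0.0161(68200) = 1912.88.
∂D/∂M = -0.0161.
E = (-0.0161) × (68200/1912.88) = -0.5740…

-0.57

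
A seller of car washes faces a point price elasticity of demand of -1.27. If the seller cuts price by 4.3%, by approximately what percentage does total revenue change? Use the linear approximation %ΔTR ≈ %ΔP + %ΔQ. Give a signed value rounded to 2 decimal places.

%ΔQ ≈ Ed × %ΔP = (-1.27) × (-4.3%) = +5.4610%
%ΔTR ≈ %ΔP + %ΔQ = (-4.3%) + (+5.4610%) = +1.1610%

+1.16%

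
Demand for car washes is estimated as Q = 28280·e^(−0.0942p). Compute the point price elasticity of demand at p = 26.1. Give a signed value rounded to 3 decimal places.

dQ/dp = −0.0942·Q = -227.911. At p = 26.1, Q = 2419.44.
Ed = (dQ/dp)·(p/Q) = (-227.911) × (26.1/2419.44) = -2.45862

-2.459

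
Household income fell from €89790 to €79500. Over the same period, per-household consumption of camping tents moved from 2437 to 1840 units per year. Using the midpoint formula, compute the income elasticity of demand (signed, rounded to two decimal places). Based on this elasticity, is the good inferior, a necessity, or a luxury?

2.30; luxury

%ΔQ = (1840 − 2437)/[( 2437 + 1840)/2] = -597/2138.5 = -0.279167…
%ΔIncome = (79500 − 89790)/[( 89790 + 79500)/2] = -10290/84645 = -0.121566…
E_income = (-597/2138.5) / (-10290/84645) = 2.2964…
E_income > 1 ⇒ normal good, luxury.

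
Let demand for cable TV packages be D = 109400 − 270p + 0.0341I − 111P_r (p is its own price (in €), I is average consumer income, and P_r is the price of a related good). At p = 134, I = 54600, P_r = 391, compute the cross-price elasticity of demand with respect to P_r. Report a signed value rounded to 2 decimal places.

-1.37

At the given values, D = 109400 − 270(134) + 0.0341(54600) − 111(391) = 31680.86.
∂D/∂P_r = -111.
E = (-111) × (391/31680.86) = -1.3699…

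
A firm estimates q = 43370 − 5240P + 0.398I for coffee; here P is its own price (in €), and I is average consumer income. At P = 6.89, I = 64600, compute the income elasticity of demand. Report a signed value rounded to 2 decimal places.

At the given values, q = 43370 − 5240(6.89) + 0.398(64600) = 32977.2.
∂q/∂I = 0.398.
E = (0.398) × (64600/32977.2) = 0.7796…

0.78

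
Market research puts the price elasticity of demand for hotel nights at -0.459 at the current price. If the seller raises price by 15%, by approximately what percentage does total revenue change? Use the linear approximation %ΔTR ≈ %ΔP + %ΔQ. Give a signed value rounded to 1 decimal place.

%ΔQ ≈ Ed × %ΔP = (-0.459) × (+15%) = -6.8850%
%ΔTR ≈ %ΔP + %ΔQ = (+15%) + (-6.8850%) = +8.1150%

+8.1%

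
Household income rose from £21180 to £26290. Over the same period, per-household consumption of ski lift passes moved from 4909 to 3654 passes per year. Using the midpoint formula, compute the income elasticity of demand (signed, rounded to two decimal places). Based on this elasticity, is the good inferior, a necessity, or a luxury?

-1.36; inferior

%ΔQ = (3654 − 4909)/[( 4909 + 3654)/2] = -1255/4281.5 = -0.293121…
%ΔIncome = (26290 − 21180)/[( 21180 + 26290)/2] = 5110/23735 = 0.215293…
E_income = (-1255/4281.5) / (5110/23735) = -1.3614…
E_income < 0 ⇒ inferior good.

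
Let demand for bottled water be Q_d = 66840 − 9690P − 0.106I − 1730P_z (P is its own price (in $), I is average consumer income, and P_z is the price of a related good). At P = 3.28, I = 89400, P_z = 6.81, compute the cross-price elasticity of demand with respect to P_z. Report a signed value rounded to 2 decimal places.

At the given values, Q_d = 66840 − 9690(3.28) − 0.106(89400) − 1730(6.81) = 13799.1.
∂Q_d/∂P_z = -1730.
E = (-1730) × (6.81/13799.1) = -0.8537…

-0.85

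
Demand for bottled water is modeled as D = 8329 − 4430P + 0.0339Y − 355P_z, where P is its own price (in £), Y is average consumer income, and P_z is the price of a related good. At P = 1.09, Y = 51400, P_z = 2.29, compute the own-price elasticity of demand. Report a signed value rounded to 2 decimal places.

At the given values, D = 8329 − 4430(1.09) + 0.0339(51400) − 355(2.29) = 4429.81.
∂D/∂P = −4430.
E = (-4430) × (1.09/4429.81) = -1.0900…

-1.09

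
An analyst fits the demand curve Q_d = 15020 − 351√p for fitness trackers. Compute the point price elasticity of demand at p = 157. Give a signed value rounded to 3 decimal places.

dQ_d/dp = −351/(2√p) = -14.0064. At p = 157, Q_d = 10622.
Ed = (dQ_d/dp)·(p/Q_d) = (-14.0064) × (157/10622) = -0.20702…

-0.207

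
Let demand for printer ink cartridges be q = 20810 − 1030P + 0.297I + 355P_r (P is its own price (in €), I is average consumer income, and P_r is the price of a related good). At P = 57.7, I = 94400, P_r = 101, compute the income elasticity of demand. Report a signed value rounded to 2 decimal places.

1.11

At the given values, q = 20810 − 1030(57.7) + 0.297(94400) + 355(101) = 25270.8.
∂q/∂I = 0.297.
E = (0.297) × (94400/25270.8) = 1.1094…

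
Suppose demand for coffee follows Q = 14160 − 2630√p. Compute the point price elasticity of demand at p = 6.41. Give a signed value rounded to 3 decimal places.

dQ/dp = −2630/(2√p) = -519.394. At p = 6.41, Q = 7501.37.
Ed = (dQ/dp)·(p/Q) = (-519.394) × (6.41/7501.37) = -0.44382…

-0.444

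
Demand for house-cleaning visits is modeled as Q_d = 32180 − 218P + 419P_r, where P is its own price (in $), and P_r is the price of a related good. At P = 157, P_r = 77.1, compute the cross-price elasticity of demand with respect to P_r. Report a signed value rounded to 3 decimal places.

1.068

At the given values, Q_d = 32180 − 218(157) + 419(77.1) = 30258.9.
∂Q_d/∂P_r = 419.
E = (419) × (77.1/30258.9) = 1.06761…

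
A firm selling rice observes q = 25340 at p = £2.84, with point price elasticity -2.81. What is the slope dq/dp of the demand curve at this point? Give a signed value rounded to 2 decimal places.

-25072.32

Ed = (dq/dp)·(p/q) ⇒ dq/dp = Ed·q/p = (-2.81)·25340/2.84 = -25072.3239…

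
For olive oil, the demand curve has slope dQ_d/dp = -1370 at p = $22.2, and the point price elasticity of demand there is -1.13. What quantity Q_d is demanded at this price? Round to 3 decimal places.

26915.044

Ed = (dQ_d/dp)·(p/Q_d) ⇒ Q_d = (dQ_d/dp)·p/Ed = (-1370)·22.2/(-1.13) = 26915.04424…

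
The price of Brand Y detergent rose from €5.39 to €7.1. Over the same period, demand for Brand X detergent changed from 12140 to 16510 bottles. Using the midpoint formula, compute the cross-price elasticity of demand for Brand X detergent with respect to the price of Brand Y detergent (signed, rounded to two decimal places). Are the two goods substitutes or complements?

1.11; substitutes

%ΔQ_{Brand X detergent} = (16510 − 12140)/avg = 4370/14325 = 0.305061…
%ΔP_{Brand Y detergent} = (7.1 − 5.39)/avg = 1.71/6.245 = 0.273819…
E_cross = (4370/14325) / (1.71/6.245) = 1.1140…
E_cross > 0 ⇒ the goods are substitutes.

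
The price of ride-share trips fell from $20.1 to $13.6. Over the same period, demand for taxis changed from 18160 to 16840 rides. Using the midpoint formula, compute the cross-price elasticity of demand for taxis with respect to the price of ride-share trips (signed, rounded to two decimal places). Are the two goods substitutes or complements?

%ΔQ_{taxis} = (16840 − 18160)/avg = -1320/17500 = -0.075428…
%ΔP_{ride-share trips} = (13.6 − 20.1)/avg = -6.5/16.85 = -0.385756…
E_cross = (-1320/17500) / (-6.5/16.85) = 0.1955…
E_cross > 0 ⇒ the goods are substitutes.

0.20; substitutes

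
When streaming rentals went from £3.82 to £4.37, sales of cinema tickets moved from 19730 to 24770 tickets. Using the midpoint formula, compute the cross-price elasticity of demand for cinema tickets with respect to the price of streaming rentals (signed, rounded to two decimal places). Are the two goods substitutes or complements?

1.69; substitutes

%ΔQ_{cinema tickets} = (24770 − 19730)/avg = 5040/22250 = 0.226516…
%ΔP_{streaming rentals} = (4.37 − 3.82)/avg = 0.55/4.095 = 0.134310…
E_cross = (5040/22250) / (0.55/4.095) = 1.6865…
E_cross > 0 ⇒ the goods are substitutes.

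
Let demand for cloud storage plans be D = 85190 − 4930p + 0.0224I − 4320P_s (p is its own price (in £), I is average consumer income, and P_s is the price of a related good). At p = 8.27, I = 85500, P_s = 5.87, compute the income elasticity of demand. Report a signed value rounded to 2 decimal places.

At the given values, D = 85190 − 4930(8.27) + 0.0224(85500) − 4320(5.87) = 20975.7.
∂D/∂I = 0.0224.
E = (0.0224) × (85500/20975.7) = 0.0913…

0.09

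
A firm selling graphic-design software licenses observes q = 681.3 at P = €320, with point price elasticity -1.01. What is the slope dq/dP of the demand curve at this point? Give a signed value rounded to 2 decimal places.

Ed = (dq/dP)·(P/q) ⇒ dq/dP = Ed·q/P = (-1.01)·681.3/320 = -2.1503…

-2.15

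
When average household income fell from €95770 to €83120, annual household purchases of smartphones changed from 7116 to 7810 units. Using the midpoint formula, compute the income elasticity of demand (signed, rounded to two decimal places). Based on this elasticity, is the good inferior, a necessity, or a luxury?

%ΔQ = (7810 − 7116)/[( 7116 + 7810)/2] = 694/7463 = 0.092992…
%ΔIncome = (83120 − 95770)/[( 95770 + 83120)/2] = -12650/89445 = -0.141427…
E_income = (694/7463) / (-12650/89445) = -0.6575…
E_income < 0 ⇒ inferior good.

-0.66; inferior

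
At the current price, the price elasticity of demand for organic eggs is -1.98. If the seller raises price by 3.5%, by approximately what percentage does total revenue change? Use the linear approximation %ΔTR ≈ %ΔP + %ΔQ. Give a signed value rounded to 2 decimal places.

-3.43%

%ΔQ ≈ Ed × %ΔP = (-1.98) × (+3.5%) = -6.9300%
%ΔTR ≈ %ΔP + %ΔQ = (+3.5%) + (-6.9300%) = -3.4300%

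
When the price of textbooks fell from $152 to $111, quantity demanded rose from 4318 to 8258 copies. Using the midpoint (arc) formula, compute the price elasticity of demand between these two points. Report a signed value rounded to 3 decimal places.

%ΔQ = (8258 − 4318) / [(4318 + 8258)/2] = 3940/6288 = 0.626590…
%ΔP = (111 − 152) / [(152 + 111)/2] = -41/131.5 = -0.311787…
Arc Ed = %ΔQ / %ΔP = (3940/6288) / (-41/131.5) = -2.00967…

-2.010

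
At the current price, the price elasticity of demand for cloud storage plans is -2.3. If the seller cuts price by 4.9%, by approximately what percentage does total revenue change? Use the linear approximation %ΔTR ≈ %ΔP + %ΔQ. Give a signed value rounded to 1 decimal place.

%ΔQ ≈ Ed × %ΔP = (-2.3) × (-4.9%) = +11.2700%
%ΔTR ≈ %ΔP + %ΔQ = (-4.9%) + (+11.2700%) = +6.3700%

+6.4%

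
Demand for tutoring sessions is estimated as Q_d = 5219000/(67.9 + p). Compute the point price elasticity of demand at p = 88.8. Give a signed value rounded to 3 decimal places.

dQ_d/dp = −5219000/(67.9 + p)² = -212.544. At p = 88.8, Q_d = 33305.7.
Ed = (dQ_d/dp)·(p/Q_d) = (-212.544) × (88.8/33305.7) = -0.56668…

-0.567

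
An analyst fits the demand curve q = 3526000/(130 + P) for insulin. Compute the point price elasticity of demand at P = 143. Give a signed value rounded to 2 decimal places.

dq/dP = −3526000/(130 + P)² = -47.3104. At P = 143, q = 12915.8.
Ed = (dq/dP)·(P/q) = (-47.3104) × (143/12915.8) = -0.5238…

-0.52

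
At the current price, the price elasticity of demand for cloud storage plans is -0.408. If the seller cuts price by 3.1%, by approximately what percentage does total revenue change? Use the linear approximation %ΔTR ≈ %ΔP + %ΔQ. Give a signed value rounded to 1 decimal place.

%ΔQ ≈ Ed × %ΔP = (-0.408) × (-3.1%) = +1.2648%
%ΔTR ≈ %ΔP + %ΔQ = (-3.1%) + (+1.2648%) = -1.8352%

-1.8%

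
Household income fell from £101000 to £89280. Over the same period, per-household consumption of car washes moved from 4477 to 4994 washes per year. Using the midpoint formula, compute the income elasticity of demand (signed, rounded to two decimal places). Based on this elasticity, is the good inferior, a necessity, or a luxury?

%ΔQ = (4994 − 4477)/[( 4477 + 4994)/2] = 517/4735.5 = 0.109175…
%ΔIncome = (89280 − 101000)/[( 101000 + 89280)/2] = -11720/95140 = -0.123186…
E_income = (517/4735.5) / (-11720/95140) = -0.8862…
E_income < 0 ⇒ inferior good.

-0.89; inferior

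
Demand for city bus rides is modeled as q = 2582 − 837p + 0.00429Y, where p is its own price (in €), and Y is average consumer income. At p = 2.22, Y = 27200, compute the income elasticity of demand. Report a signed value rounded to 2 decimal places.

At the given values, q = 2582 − 837(2.22) + 0.00429(27200) = 840.548.
∂q/∂Y = 0.00429.
E = (0.00429) × (27200/840.548) = 0.1388…

0.14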